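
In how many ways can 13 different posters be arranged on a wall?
13! = 6227020800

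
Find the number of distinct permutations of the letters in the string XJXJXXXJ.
8! / (5! × 3!) = 56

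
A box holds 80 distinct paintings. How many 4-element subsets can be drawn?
C(80,4) = 80!/(4!×76!) = 1581580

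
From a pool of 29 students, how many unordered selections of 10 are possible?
C(29,10) = 29!/(10!×19!) = 20030010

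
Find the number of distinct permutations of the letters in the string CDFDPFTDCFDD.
12! / (1! × 1! × 3! × 2! × 5!) = 332640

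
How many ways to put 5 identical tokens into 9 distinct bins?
C(5+9-1, 9-1) = C(13, 8) = 1287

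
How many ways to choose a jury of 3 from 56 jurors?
C(56,3) = 56!/(3!×53!) = 27720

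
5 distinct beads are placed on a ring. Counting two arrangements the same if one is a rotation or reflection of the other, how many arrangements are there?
(5-1)!/2 = 24/2 = 12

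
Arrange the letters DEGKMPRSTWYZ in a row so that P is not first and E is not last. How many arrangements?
By inclusion-exclusion: 12! - 2×(12-1)! + (12-2)! = 479001600 - 79833600 + 3628800 = 402796800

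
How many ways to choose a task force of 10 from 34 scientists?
C(34,10) = 34!/(10!×24!) = 131128140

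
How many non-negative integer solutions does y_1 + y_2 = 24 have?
C(24+2-1, 2-1) = C(25, 1) = 25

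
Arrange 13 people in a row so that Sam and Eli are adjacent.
Treat as block: (13-1)! × 2! = 479001600 × 2 = 958003200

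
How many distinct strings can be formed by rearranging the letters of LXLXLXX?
7! / (4! × 3!) = 35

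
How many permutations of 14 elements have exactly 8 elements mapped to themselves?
Choose the 8 fixed points C(14,8) = 3003, derange the rest: !6 = Σ_{j=0}^{6} (-1)^j·6!/j! = 720 - 720 + 360 - 120 + 30 - 6 + 1 = 265. Product = 3003 × 265 = 795795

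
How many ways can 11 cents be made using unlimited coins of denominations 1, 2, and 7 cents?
Coefficient of x^11 in 1/(1-x^1) · 1/(1-x^2) · 1/(1-x^7). Case on j = number of 7-cent coins (j = 0..1); remainder r = 11 - 7j is made from {1,2} in ⌊r/2⌋+1 ways. r = 11, 4 → 6 + 3 = 9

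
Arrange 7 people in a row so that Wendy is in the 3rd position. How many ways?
Fix one position: (7-1)! = 720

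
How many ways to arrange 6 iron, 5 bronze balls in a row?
11! / (6! × 5!) = 462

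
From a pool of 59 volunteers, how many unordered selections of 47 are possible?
C(59,47) = 59!/(47!×12!) = 1119487075980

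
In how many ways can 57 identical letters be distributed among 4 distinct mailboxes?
C(57+4-1, 4-1) = C(60, 3) = 34220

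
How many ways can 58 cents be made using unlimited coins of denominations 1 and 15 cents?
Coefficient of x^58 in 1/(1-x^1) · 1/(1-x^15). Use j coins of 15 for j = 0..⌊58/15⌋ = 3, the rest in 1s: 3 + 1 = 4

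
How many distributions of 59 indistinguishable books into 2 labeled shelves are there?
C(59+2-1, 2-1) = C(60, 1) = 60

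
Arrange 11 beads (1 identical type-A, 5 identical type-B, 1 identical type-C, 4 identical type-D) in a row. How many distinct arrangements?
11! / (1! × 5! × 1! × 4!) = 13860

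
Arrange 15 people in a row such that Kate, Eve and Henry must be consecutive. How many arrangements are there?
Treat the 3 as one block: (15-3+1)! × 3! = 6227020800 × 6 = 37362124800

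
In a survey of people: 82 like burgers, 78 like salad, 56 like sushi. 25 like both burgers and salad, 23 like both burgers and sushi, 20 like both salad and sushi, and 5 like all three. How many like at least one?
|A∪B∪C| = 82+78+56-25-23-20+5 = 153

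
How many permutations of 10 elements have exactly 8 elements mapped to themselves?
Choose the 8 fixed points C(10,8) = 45, derange the rest: !2 = Σ_{j=0}^{2} (-1)^j·2!/j! = 2 - 2 + 1 = 1. Product = 45 × 1 = 45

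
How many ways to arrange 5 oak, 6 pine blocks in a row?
11! / (5! × 6!) = 462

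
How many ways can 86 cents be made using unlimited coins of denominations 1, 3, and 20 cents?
Coefficient of x^86 in 1/(1-x^1) · 1/(1-x^3) · 1/(1-x^20). Case on j = number of 20-cent coins (j = 0..4); remainder r = 86 - 20j is made from {1,3} in ⌊r/3⌋+1 ways. r = 86, 66, 46, 26, 6 → 29 + 23 + 16 + 9 + 3 = 80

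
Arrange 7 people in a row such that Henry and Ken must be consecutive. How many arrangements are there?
Treat the 2 as one block: (7-2+1)! × 2! = 720 × 2 = 1440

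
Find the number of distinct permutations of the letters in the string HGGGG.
5! / (4! × 1!) = 5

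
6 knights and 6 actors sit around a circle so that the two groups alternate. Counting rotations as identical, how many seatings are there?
Fix one of the knights: (6-1)! ways for the remaining knights, × 6! ways for the actors = 120 × 720 = 86400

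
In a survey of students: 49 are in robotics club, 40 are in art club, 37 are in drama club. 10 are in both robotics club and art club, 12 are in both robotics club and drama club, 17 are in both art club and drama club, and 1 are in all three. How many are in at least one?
|A∪B∪C| = 49+40+37-10-12-17+1 = 88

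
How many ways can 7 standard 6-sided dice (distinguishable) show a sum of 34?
Coefficient of x^34 in (x + x² + ... + x^6)^7. By inclusion-exclusion on dice exceeding 6: Σ_j (-1)^j C(7,j)·C(34-1-6j, 6) = C(7,0)·C(33,6) - C(7,1)·C(27,6) + C(7,2)·C(21,6) - C(7,3)·C(15,6) + C(7,4)·C(9,6) = 1·1107568 - 7·296010 + 21·54264 - 35·5005 + 35·84 = 2807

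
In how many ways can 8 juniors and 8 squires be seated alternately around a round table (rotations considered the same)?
Fix one of the juniors: (8-1)! ways for the remaining juniors, × 8! ways for the squires = 5040 × 40320 = 203212800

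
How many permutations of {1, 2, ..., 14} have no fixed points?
!14 = Σ_{j=0}^{14} (-1)^j·14!/j! = 87178291200 - 87178291200 + 43589145600 - 14529715200 + 3632428800 - 726485760 + 121080960 - 17297280 + 2162160 - 240240 + 24024 - 2184 + 182 - 14 + 1 = 32071101049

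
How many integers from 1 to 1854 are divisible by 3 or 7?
⌊1854/3⌋ + ⌊1854/7⌋ - ⌊1854/21⌋ = 618 + 264 - 88 = 794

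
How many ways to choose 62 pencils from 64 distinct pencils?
C(64,62) = 64!/(62!×2!) = 2016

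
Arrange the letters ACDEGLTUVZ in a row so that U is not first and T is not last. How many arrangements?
By inclusion-exclusion: 10! - 2×(10-1)! + (10-2)! = 3628800 - 725760 + 40320 = 2943360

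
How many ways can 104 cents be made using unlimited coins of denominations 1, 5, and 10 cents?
Coefficient of x^104 in 1/(1-x^1) · 1/(1-x^5) · 1/(1-x^10). Case on j = number of 10-cent coins (j = 0..10); remainder r = 104 - 10j is made from {1,5} in ⌊r/5⌋+1 ways. r = 104, 94, 84, 74, 64, 54, 44, 34, 24, 14, 4 → 21 + 19 + 17 + 15 + 13 + 11 + 9 + 7 + 5 + 3 + 1 = 121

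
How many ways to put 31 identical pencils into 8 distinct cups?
C(31+8-1, 8-1) = C(38, 7) = 12620256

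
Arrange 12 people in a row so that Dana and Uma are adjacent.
Treat as block: (12-1)! × 2! = 39916800 × 2 = 79833600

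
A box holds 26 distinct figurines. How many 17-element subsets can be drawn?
C(26,17) = 26!/(17!×9!) = 3124550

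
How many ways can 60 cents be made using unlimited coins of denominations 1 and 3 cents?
Coefficient of x^60 in 1/(1-x^1) · 1/(1-x^3). Use j coins of 3 for j = 0..⌊60/3⌋ = 20, the rest in 1s: 20 + 1 = 21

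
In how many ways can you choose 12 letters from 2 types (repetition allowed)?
C(12+2-1, 2-1) = C(13, 1) = 13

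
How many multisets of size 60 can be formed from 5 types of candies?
C(60+5-1, 5-1) = C(64, 4) = 635376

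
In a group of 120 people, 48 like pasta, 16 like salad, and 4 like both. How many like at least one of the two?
|A∪B| = |A| + |B| - |A∩B| = 48 + 16 - 4 = 60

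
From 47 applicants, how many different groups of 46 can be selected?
C(47,46) = 47!/(46!×1!) = 47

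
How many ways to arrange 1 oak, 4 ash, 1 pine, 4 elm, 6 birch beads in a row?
16! / (1! × 4! × 1! × 4! × 6!) = 50450400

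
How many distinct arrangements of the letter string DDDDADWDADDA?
12! / (3! × 8! × 1!) = 1980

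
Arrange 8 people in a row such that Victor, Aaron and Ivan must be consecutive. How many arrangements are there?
Treat the 3 as one block: (8-3+1)! × 3! = 720 × 6 = 4320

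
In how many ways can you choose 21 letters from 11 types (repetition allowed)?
C(21+11-1, 11-1) = C(31, 10) = 44352165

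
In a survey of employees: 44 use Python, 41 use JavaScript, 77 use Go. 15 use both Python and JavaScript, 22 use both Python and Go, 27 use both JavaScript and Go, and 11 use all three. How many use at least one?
|A∪B∪C| = 44+41+77-15-22-27+11 = 109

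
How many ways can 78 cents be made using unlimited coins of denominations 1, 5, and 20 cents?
Coefficient of x^78 in 1/(1-x^1) · 1/(1-x^5) · 1/(1-x^20). Case on j = number of 20-cent coins (j = 0..3); remainder r = 78 - 20j is made from {1,5} in ⌊r/5⌋+1 ways. r = 78, 58, 38, 18 → 16 + 12 + 8 + 4 = 40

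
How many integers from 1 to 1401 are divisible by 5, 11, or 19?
⌊1401/5⌋+⌊1401/11⌋+⌊1401/19⌋ - ⌊1401/55⌋-⌊1401/95⌋-⌊1401/209⌋ + ⌊1401/1045⌋ = 280+127+73 - 25-14-6 + 1 = 436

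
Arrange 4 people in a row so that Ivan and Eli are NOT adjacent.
Total - adjacent = 4! - (4-1)!×2 = 24 - 12 = 12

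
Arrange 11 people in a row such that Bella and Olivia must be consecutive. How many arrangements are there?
Treat the 2 as one block: (11-2+1)! × 2! = 3628800 × 2 = 7257600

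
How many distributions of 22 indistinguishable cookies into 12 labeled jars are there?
C(22+12-1, 12-1) = C(33, 11) = 193536720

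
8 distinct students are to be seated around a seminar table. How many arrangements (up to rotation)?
Circular: fix one position, arrange the rest. (8-1)! = 5040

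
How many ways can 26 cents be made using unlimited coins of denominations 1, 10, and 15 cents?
Coefficient of x^26 in 1/(1-x^1) · 1/(1-x^10) · 1/(1-x^15). Case on j = number of 15-cent coins (j = 0..1); remainder r = 26 - 15j is made from {1,10} in ⌊r/10⌋+1 ways. r = 26, 11 → 3 + 2 = 5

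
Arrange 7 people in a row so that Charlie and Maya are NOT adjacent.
Total - adjacent = 7! - (7-1)!×2 = 5040 - 1440 = 3600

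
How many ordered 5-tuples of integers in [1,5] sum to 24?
Coefficient of x^24 in (x + x² + ... + x^5)^5. By inclusion-exclusion on dice exceeding 5: Σ_j (-1)^j C(5,j)·C(24-1-5j, 4) = C(5,0)·C(23,4) - C(5,1)·C(18,4) + C(5,2)·C(13,4) - C(5,3)·C(8,4) = 1·8855 - 5·3060 + 10·715 - 10·70 = 5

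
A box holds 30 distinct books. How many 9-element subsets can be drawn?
C(30,9) = 30!/(9!×21!) = 14307150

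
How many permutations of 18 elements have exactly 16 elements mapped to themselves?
Choose the 16 fixed points C(18,16) = 153, derange the rest: !2 = Σ_{j=0}^{2} (-1)^j·2!/j! = 2 - 2 + 1 = 1. Product = 153 × 1 = 153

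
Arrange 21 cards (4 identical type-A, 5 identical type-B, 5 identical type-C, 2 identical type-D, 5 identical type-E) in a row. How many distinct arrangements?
21! / (4! × 5! × 5! × 2! × 5!) = 615969113760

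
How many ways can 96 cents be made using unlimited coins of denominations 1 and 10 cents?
Coefficient of x^96 in 1/(1-x^1) · 1/(1-x^10). Use j coins of 10 for j = 0..⌊96/10⌋ = 9, the rest in 1s: 9 + 1 = 10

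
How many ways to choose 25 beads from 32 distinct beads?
C(32,25) = 32!/(25!×7!) = 3365856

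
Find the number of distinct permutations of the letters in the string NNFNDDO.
7! / (1! × 3! × 1! × 2!) = 420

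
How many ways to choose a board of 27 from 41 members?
C(41,27) = 41!/(27!×14!) = 35240152720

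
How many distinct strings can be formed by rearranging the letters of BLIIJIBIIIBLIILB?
16! / (3! × 8! × 1! × 4!) = 3603600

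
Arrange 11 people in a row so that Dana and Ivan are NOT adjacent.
Total - adjacent = 11! - (11-1)!×2 = 39916800 - 7257600 = 32659200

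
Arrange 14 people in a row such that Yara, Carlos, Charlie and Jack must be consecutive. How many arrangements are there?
Treat the 4 as one block: (14-4+1)! × 4! = 39916800 × 24 = 958003200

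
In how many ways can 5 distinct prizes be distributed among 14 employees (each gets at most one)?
P(14,5) = 14!/(14-5)! = 240240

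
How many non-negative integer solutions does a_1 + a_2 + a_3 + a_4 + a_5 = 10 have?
C(10+5-1, 5-1) = C(14, 4) = 1001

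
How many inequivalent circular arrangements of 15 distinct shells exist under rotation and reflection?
(15-1)!/2 = 87178291200/2 = 43589145600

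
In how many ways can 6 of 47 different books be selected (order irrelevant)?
C(47,6) = 47!/(6!×41!) = 10737573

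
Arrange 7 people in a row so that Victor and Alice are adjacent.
Treat as block: (7-1)! × 2! = 720 × 2 = 1440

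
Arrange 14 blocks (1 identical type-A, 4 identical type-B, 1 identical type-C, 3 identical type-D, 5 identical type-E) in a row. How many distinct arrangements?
14! / (1! × 4! × 1! × 3! × 5!) = 5045040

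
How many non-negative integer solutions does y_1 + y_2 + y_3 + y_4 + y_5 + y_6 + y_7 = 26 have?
C(26+7-1, 7-1) = C(32, 6) = 906192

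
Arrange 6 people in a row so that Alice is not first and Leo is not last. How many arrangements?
By inclusion-exclusion: 6! - 2×(6-1)! + (6-2)! = 720 - 240 + 24 = 504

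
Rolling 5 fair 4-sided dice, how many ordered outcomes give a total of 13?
Coefficient of x^13 in (x + x² + ... + x^4)^5. By inclusion-exclusion on dice exceeding 4: Σ_j (-1)^j C(5,j)·C(13-1-4j, 4) = C(5,0)·C(12,4) - C(5,1)·C(8,4) + C(5,2)·C(4,4) = 1·495 - 5·70 + 10·1 = 155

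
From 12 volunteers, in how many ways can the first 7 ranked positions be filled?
P(12,7) = 12!/(12-7)! = 3991680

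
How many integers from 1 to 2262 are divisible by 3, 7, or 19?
⌊2262/3⌋+⌊2262/7⌋+⌊2262/19⌋ - ⌊2262/21⌋-⌊2262/57⌋-⌊2262/133⌋ + ⌊2262/399⌋ = 754+323+119 - 107-39-17 + 5 = 1038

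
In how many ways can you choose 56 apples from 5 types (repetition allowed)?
C(56+5-1, 5-1) = C(60, 4) = 487635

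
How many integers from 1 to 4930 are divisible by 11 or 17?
⌊4930/11⌋ + ⌊4930/17⌋ - ⌊4930/187⌋ = 448 + 290 - 26 = 712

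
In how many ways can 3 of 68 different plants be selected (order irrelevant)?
C(68,3) = 68!/(3!×65!) = 50116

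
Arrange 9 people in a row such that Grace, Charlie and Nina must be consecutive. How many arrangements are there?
Treat the 3 as one block: (9-3+1)! × 3! = 5040 × 6 = 30240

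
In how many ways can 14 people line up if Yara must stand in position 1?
Fix one position: (14-1)! = 6227020800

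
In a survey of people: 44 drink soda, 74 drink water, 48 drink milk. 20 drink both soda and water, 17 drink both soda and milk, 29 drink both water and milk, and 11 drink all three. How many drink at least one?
|A∪B∪C| = 44+74+48-20-17-29+11 = 111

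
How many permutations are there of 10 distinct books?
10! = 3628800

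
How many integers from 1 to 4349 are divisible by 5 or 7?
⌊4349/5⌋ + ⌊4349/7⌋ - ⌊4349/35⌋ = 869 + 621 - 124 = 1366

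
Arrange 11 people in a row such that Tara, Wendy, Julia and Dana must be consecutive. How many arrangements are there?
Treat the 4 as one block: (11-4+1)! × 4! = 40320 × 24 = 967680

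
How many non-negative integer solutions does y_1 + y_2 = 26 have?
C(26+2-1, 2-1) = C(27, 1) = 27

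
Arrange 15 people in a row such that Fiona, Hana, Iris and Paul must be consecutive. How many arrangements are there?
Treat the 4 as one block: (15-4+1)! × 4! = 479001600 × 24 = 11496038400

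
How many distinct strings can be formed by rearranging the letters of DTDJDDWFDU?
10! / (1! × 5! × 1! × 1! × 1! × 1!) = 30240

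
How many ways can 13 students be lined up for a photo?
13! = 6227020800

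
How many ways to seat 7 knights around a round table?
Circular: fix one position, arrange the rest. (7-1)! = 720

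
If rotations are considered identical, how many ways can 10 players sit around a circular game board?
Circular: fix one position, arrange the rest. (10-1)! = 362880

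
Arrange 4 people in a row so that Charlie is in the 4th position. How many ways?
Fix one position: (4-1)! = 6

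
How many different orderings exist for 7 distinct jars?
7! = 5040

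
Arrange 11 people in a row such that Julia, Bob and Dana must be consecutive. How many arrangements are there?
Treat the 3 as one block: (11-3+1)! × 3! = 362880 × 6 = 2177280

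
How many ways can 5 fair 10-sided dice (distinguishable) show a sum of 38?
Coefficient of x^38 in (x + x² + ... + x^10)^5. By inclusion-exclusion on dice exceeding 10: Σ_j (-1)^j C(5,j)·C(38-1-10j, 4) = C(5,0)·C(37,4) - C(5,1)·C(27,4) + C(5,2)·C(17,4) - C(5,3)·C(7,4) = 1·66045 - 5·17550 + 10·2380 - 10·35 = 1745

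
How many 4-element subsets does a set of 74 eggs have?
C(74,4) = 74!/(4!×70!) = 1150626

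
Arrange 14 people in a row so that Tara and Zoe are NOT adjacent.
Total - adjacent = 14! - (14-1)!×2 = 87178291200 - 12454041600 = 74724249600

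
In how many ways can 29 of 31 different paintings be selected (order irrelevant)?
C(31,29) = 31!/(29!×2!) = 465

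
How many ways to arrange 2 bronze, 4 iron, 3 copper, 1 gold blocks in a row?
10! / (2! × 4! × 3! × 1!) = 12600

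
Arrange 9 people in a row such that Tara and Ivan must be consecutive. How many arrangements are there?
Treat the 2 as one block: (9-2+1)! × 2! = 40320 × 2 = 80640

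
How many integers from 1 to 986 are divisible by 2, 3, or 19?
⌊986/2⌋+⌊986/3⌋+⌊986/19⌋ - ⌊986/6⌋-⌊986/38⌋-⌊986/57⌋ + ⌊986/114⌋ = 493+328+51 - 164-25-17 + 8 = 674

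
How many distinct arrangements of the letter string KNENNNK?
7! / (1! × 2! × 4!) = 105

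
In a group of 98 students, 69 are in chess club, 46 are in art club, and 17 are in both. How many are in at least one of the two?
|A∪B| = |A| + |B| - |A∩B| = 69 + 46 - 17 = 98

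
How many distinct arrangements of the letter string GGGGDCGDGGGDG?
13! / (9! × 1! × 3!) = 2860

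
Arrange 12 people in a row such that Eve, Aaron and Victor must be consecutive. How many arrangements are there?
Treat the 3 as one block: (12-3+1)! × 3! = 3628800 × 6 = 21772800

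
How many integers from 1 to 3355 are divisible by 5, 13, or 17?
⌊3355/5⌋+⌊3355/13⌋+⌊3355/17⌋ - ⌊3355/65⌋-⌊3355/85⌋-⌊3355/221⌋ + ⌊3355/1105⌋ = 671+258+197 - 51-39-15 + 3 = 1024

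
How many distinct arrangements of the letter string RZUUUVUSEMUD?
12! / (1! × 1! × 1! × 5! × 1! × 1! × 1! × 1!) = 3991680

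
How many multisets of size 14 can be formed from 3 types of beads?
C(14+3-1, 3-1) = C(16, 2) = 120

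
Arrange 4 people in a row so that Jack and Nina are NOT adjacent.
Total - adjacent = 4! - (4-1)!×2 = 24 - 12 = 12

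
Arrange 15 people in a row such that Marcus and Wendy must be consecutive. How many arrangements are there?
Treat the 2 as one block: (15-2+1)! × 2! = 87178291200 × 2 = 174356582400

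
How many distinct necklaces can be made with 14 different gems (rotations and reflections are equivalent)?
(14-1)!/2 = 6227020800/2 = 3113510400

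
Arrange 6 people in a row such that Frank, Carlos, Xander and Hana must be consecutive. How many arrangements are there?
Treat the 4 as one block: (6-4+1)! × 4! = 6 × 24 = 144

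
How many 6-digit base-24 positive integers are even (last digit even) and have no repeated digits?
Last∈{0,2,4,6,8,10,12,14,16,18,20,22}. Last=0: 4037880. Last nonzero: 11×22×P(22,4) = 42485520. Total = 46523400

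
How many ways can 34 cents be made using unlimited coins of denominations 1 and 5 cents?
Coefficient of x^34 in 1/(1-x^1) · 1/(1-x^5). Use j coins of 5 for j = 0..⌊34/5⌋ = 6, the rest in 1s: 6 + 1 = 7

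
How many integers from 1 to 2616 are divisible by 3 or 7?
⌊2616/3⌋ + ⌊2616/7⌋ - ⌊2616/21⌋ = 872 + 373 - 124 = 1121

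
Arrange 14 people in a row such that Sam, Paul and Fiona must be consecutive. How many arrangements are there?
Treat the 3 as one block: (14-3+1)! × 3! = 479001600 × 6 = 2874009600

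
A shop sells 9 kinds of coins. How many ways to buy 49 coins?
C(49+9-1, 9-1) = C(57, 8) = 1652411475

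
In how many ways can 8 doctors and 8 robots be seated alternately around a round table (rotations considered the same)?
Fix one of the doctors: (8-1)! ways for the remaining doctors, × 8! ways for the robots = 5040 × 40320 = 203212800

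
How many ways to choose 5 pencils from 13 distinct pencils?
C(13,5) = 13!/(5!×8!) = 1287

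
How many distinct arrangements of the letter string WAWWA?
5! / (3! × 2!) = 10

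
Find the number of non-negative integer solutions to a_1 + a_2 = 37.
C(37+2-1, 2-1) = C(38, 1) = 38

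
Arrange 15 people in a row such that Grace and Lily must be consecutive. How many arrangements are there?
Treat the 2 as one block: (15-2+1)! × 2! = 87178291200 × 2 = 174356582400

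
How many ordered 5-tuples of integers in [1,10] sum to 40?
Coefficient of x^40 in (x + x² + ... + x^10)^5. By inclusion-exclusion on dice exceeding 10: Σ_j (-1)^j C(5,j)·C(40-1-10j, 4) = C(5,0)·C(39,4) - C(5,1)·C(29,4) + C(5,2)·C(19,4) - C(5,3)·C(9,4) = 1·82251 - 5·23751 + 10·3876 - 10·126 = 996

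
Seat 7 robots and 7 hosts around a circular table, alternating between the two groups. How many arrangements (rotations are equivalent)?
Fix one of the robots: (7-1)! ways for the remaining robots, × 7! ways for the hosts = 720 × 5040 = 3628800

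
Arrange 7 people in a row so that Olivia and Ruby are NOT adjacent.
Total - adjacent = 7! - (7-1)!×2 = 5040 - 1440 = 3600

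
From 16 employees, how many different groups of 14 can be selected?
C(16,14) = 16!/(14!×2!) = 120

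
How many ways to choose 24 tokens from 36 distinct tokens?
C(36,24) = 36!/(24!×12!) = 1251677700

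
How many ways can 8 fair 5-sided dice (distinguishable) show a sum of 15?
Coefficient of x^15 in (x + x² + ... + x^5)^8. By inclusion-exclusion on dice exceeding 5: Σ_j (-1)^j C(8,j)·C(15-1-5j, 7) = C(8,0)·C(14,7) - C(8,1)·C(9,7) = 1·3432 - 8·36 = 3144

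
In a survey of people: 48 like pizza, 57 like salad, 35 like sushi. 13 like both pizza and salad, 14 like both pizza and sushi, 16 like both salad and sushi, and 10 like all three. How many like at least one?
|A∪B∪C| = 48+57+35-13-14-16+10 = 107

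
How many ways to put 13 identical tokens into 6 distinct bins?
C(13+6-1, 6-1) = C(18, 5) = 8568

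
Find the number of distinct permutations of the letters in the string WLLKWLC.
7! / (2! × 1! × 3! × 1!) = 420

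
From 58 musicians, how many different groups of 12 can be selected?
C(58,12) = 58!/(12!×46!) = 891794789340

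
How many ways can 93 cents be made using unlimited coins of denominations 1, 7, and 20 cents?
Coefficient of x^93 in 1/(1-x^1) · 1/(1-x^7) · 1/(1-x^20). Case on j = number of 20-cent coins (j = 0..4); remainder r = 93 - 20j is made from {1,7} in ⌊r/7⌋+1 ways. r = 93, 73, 53, 33, 13 → 14 + 11 + 8 + 5 + 2 = 40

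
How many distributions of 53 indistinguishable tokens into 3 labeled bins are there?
C(53+3-1, 3-1) = C(55, 2) = 1485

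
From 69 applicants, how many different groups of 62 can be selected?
C(69,62) = 69!/(62!×7!) = 1078897248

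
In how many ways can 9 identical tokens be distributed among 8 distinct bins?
C(9+8-1, 8-1) = C(16, 7) = 11440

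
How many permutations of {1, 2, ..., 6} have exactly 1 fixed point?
Choose the 1 fixed point C(6,1) = 6, derange the rest: !5 = Σ_{j=0}^{5} (-1)^j·5!/j! = 120 - 120 + 60 - 20 + 5 - 1 = 44. Product = 6 × 44 = 264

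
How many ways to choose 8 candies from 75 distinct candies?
C(75,8) = 75!/(8!×67!) = 16871053725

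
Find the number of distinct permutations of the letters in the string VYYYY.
5! / (4! × 1!) = 5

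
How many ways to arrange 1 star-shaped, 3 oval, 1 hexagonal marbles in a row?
5! / (1! × 3! × 1!) = 20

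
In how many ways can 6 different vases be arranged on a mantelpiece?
6! = 720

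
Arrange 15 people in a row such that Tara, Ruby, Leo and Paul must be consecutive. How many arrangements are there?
Treat the 4 as one block: (15-4+1)! × 4! = 479001600 × 24 = 11496038400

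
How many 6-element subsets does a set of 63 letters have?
C(63,6) = 63!/(6!×57!) = 67945521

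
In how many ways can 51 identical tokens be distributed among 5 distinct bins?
C(51+5-1, 5-1) = C(55, 4) = 341055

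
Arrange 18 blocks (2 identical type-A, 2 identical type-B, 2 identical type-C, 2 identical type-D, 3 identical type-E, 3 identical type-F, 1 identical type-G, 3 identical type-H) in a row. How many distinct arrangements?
18! / (2! × 2! × 2! × 2! × 3! × 3! × 1! × 3!) = 1852538688000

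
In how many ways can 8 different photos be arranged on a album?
8! = 40320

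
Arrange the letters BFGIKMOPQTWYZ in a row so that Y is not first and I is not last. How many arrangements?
By inclusion-exclusion: 13! - 2×(13-1)! + (13-2)! = 6227020800 - 958003200 + 39916800 = 5308934400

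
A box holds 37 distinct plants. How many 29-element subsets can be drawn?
C(37,29) = 37!/(29!×8!) = 38608020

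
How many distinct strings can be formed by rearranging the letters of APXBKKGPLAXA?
12! / (1! × 2! × 2! × 1! × 1! × 3! × 2!) = 9979200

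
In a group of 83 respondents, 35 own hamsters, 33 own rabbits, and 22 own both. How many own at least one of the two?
|A∪B| = |A| + |B| - |A∩B| = 35 + 33 - 22 = 46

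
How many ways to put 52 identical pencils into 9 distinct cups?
C(52+9-1, 9-1) = C(60, 8) = 2558620845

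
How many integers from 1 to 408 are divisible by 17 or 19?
⌊408/17⌋ + ⌊408/19⌋ - ⌊408/323⌋ = 24 + 21 - 1 = 44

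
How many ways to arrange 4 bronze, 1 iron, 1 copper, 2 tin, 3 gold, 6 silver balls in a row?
17! / (4! × 1! × 1! × 2! × 3! × 6!) = 1715313600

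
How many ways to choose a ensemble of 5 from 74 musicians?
C(74,5) = 74!/(5!×69!) = 16108764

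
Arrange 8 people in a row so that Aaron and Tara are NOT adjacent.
Total - adjacent = 8! - (8-1)!×2 = 40320 - 10080 = 30240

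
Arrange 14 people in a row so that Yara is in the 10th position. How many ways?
Fix one position: (14-1)! = 6227020800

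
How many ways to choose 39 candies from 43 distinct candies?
C(43,39) = 43!/(39!×4!) = 123410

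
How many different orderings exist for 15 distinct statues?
15! = 1307674368000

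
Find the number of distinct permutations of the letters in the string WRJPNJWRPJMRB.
13! / (1! × 2! × 1! × 3! × 1! × 3! × 2!) = 43243200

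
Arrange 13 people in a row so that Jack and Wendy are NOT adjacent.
Total - adjacent = 13! - (13-1)!×2 = 6227020800 - 958003200 = 5269017600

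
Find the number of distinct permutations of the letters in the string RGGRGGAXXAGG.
12! / (2! × 2! × 2! × 6!) = 83160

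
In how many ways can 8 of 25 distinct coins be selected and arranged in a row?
P(25,8) = 25!/(25-8)! = 43609104000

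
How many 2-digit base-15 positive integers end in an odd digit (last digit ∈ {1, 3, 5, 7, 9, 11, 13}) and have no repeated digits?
Last∈{1,3,5,7,9,11,13}. Last=0: 0. Last nonzero: 7×13×P(13,0) = 91. Total = 91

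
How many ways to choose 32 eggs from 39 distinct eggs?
C(39,32) = 39!/(32!×7!) = 15380937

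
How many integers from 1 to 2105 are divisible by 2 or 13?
⌊2105/2⌋ + ⌊2105/13⌋ - ⌊2105/26⌋ = 1052 + 161 - 80 = 1133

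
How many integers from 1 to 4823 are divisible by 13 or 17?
⌊4823/13⌋ + ⌊4823/17⌋ - ⌊4823/221⌋ = 371 + 283 - 21 = 633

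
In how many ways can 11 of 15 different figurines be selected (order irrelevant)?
C(15,11) = 15!/(11!×4!) = 1365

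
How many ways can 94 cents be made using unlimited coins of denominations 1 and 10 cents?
Coefficient of x^94 in 1/(1-x^1) · 1/(1-x^10). Use j coins of 10 for j = 0..⌊94/10⌋ = 9, the rest in 1s: 9 + 1 = 10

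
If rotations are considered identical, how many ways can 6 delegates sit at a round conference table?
Circular: fix one position, arrange the rest. (6-1)! = 120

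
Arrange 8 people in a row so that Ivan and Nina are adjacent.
Treat as block: (8-1)! × 2! = 5040 × 2 = 10080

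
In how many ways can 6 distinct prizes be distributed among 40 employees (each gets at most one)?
P(40,6) = 40!/(40-6)! = 2763633600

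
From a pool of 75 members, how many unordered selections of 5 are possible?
C(75,5) = 75!/(5!×70!) = 17259390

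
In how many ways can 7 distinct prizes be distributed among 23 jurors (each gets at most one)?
P(23,7) = 23!/(23-7)! = 1235591280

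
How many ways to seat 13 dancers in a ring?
Circular: fix one position, arrange the rest. (13-1)! = 479001600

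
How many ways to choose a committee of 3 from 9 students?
C(9,3) = 9!/(3!×6!) = 84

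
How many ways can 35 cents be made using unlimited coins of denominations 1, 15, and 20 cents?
Coefficient of x^35 in 1/(1-x^1) · 1/(1-x^15) · 1/(1-x^20). Case on j = number of 20-cent coins (j = 0..1); remainder r = 35 - 20j is made from {1,15} in ⌊r/15⌋+1 ways. r = 35, 15 → 3 + 2 = 5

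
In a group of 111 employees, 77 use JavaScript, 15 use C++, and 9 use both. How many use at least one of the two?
|A∪B| = |A| + |B| - |A∩B| = 77 + 15 - 9 = 83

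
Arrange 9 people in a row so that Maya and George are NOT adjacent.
Total - adjacent = 9! - (9-1)!×2 = 362880 - 80640 = 282240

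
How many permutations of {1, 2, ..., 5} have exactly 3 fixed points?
Choose the 3 fixed points C(5,3) = 10, derange the rest: !2 = Σ_{j=0}^{2} (-1)^j·2!/j! = 2 - 2 + 1 = 1. Product = 10 × 1 = 10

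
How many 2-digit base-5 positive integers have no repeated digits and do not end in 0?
Last digit: 4 nonzero choices. First digit: 3 (nonzero, ≠last). Middle 0: P(3,0) = 1. Total = 12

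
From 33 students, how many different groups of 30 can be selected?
C(33,30) = 33!/(30!×3!) = 5456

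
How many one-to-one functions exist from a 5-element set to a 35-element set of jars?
P(35,5) = 35!/(35-5)! = 38955840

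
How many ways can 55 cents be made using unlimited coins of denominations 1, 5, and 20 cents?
Coefficient of x^55 in 1/(1-x^1) · 1/(1-x^5) · 1/(1-x^20). Case on j = number of 20-cent coins (j = 0..2); remainder r = 55 - 20j is made from {1,5} in ⌊r/5⌋+1 ways. r = 55, 35, 15 → 12 + 8 + 4 = 24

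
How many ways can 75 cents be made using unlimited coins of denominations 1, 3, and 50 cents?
Coefficient of x^75 in 1/(1-x^1) · 1/(1-x^3) · 1/(1-x^50). Case on j = number of 50-cent coins (j = 0..1); remainder r = 75 - 50j is made from {1,3} in ⌊r/3⌋+1 ways. r = 75, 25 → 26 + 9 = 35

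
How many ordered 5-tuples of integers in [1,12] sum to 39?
Coefficient of x^39 in (x + x² + ... + x^12)^5. By inclusion-exclusion on dice exceeding 12: Σ_j (-1)^j C(5,j)·C(39-1-12j, 4) = C(5,0)·C(38,4) - C(5,1)·C(26,4) + C(5,2)·C(14,4) = 1·73815 - 5·14950 + 10·1001 = 9075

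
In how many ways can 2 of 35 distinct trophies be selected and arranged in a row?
P(35,2) = 35!/(35-2)! = 1190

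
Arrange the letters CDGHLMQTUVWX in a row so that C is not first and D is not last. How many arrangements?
By inclusion-exclusion: 12! - 2×(12-1)! + (12-2)! = 479001600 - 79833600 + 3628800 = 402796800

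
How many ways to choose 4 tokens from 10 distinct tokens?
C(10,4) = 10!/(4!×6!) = 210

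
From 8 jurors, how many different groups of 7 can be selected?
C(8,7) = 8!/(7!×1!) = 8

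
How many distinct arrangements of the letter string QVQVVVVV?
8! / (2! × 6!) = 28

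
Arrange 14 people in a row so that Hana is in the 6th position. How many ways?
Fix one position: (14-1)! = 6227020800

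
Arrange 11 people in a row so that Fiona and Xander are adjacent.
Treat as block: (11-1)! × 2! = 3628800 × 2 = 7257600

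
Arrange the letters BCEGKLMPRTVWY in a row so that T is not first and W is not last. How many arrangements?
By inclusion-exclusion: 13! - 2×(13-1)! + (13-2)! = 6227020800 - 958003200 + 39916800 = 5308934400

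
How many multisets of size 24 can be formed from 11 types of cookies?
C(24+11-1, 11-1) = C(34, 10) = 131128140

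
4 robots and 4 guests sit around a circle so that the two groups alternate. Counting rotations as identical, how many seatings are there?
Fix one of the robots: (4-1)! ways for the remaining robots, × 4! ways for the guests = 6 × 24 = 144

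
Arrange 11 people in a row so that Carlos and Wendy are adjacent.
Treat as block: (11-1)! × 2! = 3628800 × 2 = 7257600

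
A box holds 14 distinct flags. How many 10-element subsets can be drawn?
C(14,10) = 14!/(10!×4!) = 1001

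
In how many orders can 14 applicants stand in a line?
14! = 87178291200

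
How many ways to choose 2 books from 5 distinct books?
C(5,2) = 5!/(2!×3!) = 10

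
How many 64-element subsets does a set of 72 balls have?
C(72,64) = 72!/(64!×8!) = 11969016345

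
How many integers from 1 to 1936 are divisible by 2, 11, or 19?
⌊1936/2⌋+⌊1936/11⌋+⌊1936/19⌋ - ⌊1936/22⌋-⌊1936/38⌋-⌊1936/209⌋ + ⌊1936/418⌋ = 968+176+101 - 88-50-9 + 4 = 1102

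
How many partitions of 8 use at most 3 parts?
By conjugation, equals partitions of 8 into parts ≤ 3. Let r_j(i) = number of partitions of i into parts ≤ j, for i = 0..8. r_1(i) = 1 for all i; r_j(i) = r_{j-1}(i) + r_j(i-j). Rows j = 2..3: ≤2: 1 1 2 2 3 3 4 4 5; ≤3: 1 1 2 3 4 5 7 8 10. r_3(8) = 10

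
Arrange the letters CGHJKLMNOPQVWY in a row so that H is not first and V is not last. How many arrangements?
By inclusion-exclusion: 14! - 2×(14-1)! + (14-2)! = 87178291200 - 12454041600 + 479001600 = 75203251200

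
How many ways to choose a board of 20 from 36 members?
C(36,20) = 36!/(20!×16!) = 7307872110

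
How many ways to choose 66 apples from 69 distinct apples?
C(69,66) = 69!/(66!×3!) = 52394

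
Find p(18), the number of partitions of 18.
Pentagonal recurrence p(n) = p(n-1) + p(n-2) - p(n-5) - p(n-7) + p(n-12) + p(n-15) - ... gives p(0..17) = 1, 1, 2, 3, 5, 7, 11, 15, 22, 30, 42, 56, 77, 101, 135, 176, 231, 297. p(18) = p(17) + p(16) - p(13) - p(11) + p(6) + p(3) = 297 + 231 - 101 - 56 + 11 + 3 = 385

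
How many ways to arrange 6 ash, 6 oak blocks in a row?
12! / (6! × 6!) = 924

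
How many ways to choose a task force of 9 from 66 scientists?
C(66,9) = 66!/(9!×57!) = 37014131440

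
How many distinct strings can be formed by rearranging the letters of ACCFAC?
6! / (3! × 1! × 2!) = 60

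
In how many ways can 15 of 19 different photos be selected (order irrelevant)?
C(19,15) = 19!/(15!×4!) = 3876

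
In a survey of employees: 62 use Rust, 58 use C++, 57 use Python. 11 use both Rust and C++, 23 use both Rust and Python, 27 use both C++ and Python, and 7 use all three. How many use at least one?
|A∪B∪C| = 62+58+57-11-23-27+7 = 123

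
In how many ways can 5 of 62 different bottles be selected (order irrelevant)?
C(62,5) = 62!/(5!×57!) = 6471002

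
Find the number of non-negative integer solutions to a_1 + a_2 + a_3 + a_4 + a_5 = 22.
C(22+5-1, 5-1) = C(26, 4) = 14950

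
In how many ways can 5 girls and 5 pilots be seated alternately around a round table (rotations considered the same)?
Fix one of the girls: (5-1)! ways for the remaining girls, × 5! ways for the pilots = 24 × 120 = 2880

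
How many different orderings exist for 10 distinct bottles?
10! = 3628800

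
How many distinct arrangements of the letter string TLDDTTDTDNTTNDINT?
17! / (5! × 1! × 7! × 1! × 3!) = 98017920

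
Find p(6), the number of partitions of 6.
Pentagonal recurrence p(n) = p(n-1) + p(n-2) - p(n-5) - p(n-7) + p(n-12) + p(n-15) - ... gives p(0..5) = 1, 1, 2, 3, 5, 7. p(6) = p(5) + p(4) - p(1) = 7 + 5 - 1 = 11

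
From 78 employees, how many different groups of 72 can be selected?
C(78,72) = 78!/(72!×6!) = 256851595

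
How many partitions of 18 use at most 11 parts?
By conjugation, equals partitions of 18 into parts ≤ 11. Let r_j(i) = number of partitions of i into parts ≤ j, for i = 0..18. r_1(i) = 1 for all i; r_j(i) = r_{j-1}(i) + r_j(i-j). Rows j = 2..11: ≤2: 1 1 2 2 3 3 4 4 5 5 6 6 7 7 8 8 9 9 10; ≤3: 1 1 2 3 4 5 7 8 10 12 14 16 19 21 24 27 30 33 37; ≤4: 1 1 2 3 5 6 9 11 15 18 23 27 34 39 47 54 64 72 84; ≤5: 1 1 2 3 5 7 10 13 18 23 30 37 47 57 70 84 101 119 141; ≤6: 1 1 2 3 5 7 11 14 20 26 35 44 58 71 90 110 136 163 199; ≤7: 1 1 2 3 5 7 11 15 21 28 38 49 65 82 105 131 164 201 248; ≤8: 1 1 2 3 5 7 11 15 22 29 40 52 70 89 116 146 186 230 288; ≤9: 1 1 2 3 5 7 11 15 22 30 41 54 73 94 123 157 201 252 318; ≤10: 1 1 2 3 5 7 11 15 22 30 42 55 75 97 128 164 212 267 340; ≤11: 1 1 2 3 5 7 11 15 22 30 42 56 76 99 131 169 219 278 355. r_11(18) = 355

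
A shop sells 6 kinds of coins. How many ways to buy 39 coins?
C(39+6-1, 6-1) = C(44, 5) = 1086008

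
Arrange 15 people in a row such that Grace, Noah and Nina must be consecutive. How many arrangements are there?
Treat the 3 as one block: (15-3+1)! × 3! = 6227020800 × 6 = 37362124800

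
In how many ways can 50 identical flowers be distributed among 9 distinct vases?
C(50+9-1, 9-1) = C(58, 8) = 1916797311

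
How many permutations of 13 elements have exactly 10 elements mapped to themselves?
Choose the 10 fixed points C(13,10) = 286, derange the rest: !3 = Σ_{j=0}^{3} (-1)^j·3!/j! = 6 - 6 + 3 - 1 = 2. Product = 286 × 2 = 572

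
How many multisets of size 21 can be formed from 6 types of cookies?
C(21+6-1, 6-1) = C(26, 5) = 65780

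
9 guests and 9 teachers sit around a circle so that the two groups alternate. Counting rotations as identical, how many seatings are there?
Fix one of the guests: (9-1)! ways for the remaining guests, × 9! ways for the teachers = 40320 × 362880 = 14631321600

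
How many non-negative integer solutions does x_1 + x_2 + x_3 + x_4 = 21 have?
C(21+4-1, 4-1) = C(24, 3) = 2024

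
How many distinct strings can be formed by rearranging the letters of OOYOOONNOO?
10! / (7! × 2! × 1!) = 360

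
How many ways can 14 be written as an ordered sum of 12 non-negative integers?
C(14+12-1, 12-1) = C(25, 11) = 4457400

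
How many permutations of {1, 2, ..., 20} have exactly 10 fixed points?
Choose the 10 fixed points C(20,10) = 184756, derange the rest: !10 = Σ_{j=0}^{10} (-1)^j·10!/j! = 3628800 - 3628800 + 1814400 - 604800 + 151200 - 30240 + 5040 - 720 + 90 - 10 + 1 = 1334961. Product = 184756 × 1334961 = 246642054516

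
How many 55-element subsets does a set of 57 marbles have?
C(57,55) = 57!/(55!×2!) = 1596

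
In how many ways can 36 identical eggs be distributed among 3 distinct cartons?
C(36+3-1, 3-1) = C(38, 2) = 703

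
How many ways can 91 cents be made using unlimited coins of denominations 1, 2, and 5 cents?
Coefficient of x^91 in 1/(1-x^1) · 1/(1-x^2) · 1/(1-x^5). Case on j = number of 5-cent coins (j = 0..18); remainder r = 91 - 5j is made from {1,2} in ⌊r/2⌋+1 ways. r = 91, 86, 81, 76, 71, 66, 61, 56, 51, 46, 41, 36, 31, 26, 21, 16, 11, 6, 1 → 46 + 44 + 41 + 39 + 36 + 34 + 31 + 29 + 26 + 24 + 21 + 19 + 16 + 14 + 11 + 9 + 6 + 4 + 1 = 451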